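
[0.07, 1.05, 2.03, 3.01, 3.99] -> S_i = 0.07 + 0.98*i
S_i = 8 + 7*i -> [8, 15, 22, 29, 36]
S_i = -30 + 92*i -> [-30, 62, 154, 246, 338]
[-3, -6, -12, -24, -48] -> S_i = -3*2^i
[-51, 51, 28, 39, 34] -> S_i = Random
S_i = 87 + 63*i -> [87, 150, 213, 276, 339]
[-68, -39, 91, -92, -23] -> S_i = Random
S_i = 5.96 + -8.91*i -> [5.96, -2.95, -11.86, -20.77, -29.68]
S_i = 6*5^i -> [6, 30, 150, 750, 3750]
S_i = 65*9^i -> [65, 585, 5265, 47385, 426465]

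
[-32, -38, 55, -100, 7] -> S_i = Random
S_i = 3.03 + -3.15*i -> [3.03, -0.12, -3.27, -6.42, -9.57]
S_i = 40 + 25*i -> [40, 65, 90, 115, 140]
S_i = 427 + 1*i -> [427, 428, 429, 430, 431]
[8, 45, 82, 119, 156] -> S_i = 8 + 37*i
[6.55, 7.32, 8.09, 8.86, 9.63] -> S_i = 6.55 + 0.77*i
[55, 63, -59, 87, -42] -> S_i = Random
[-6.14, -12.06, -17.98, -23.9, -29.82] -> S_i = -6.14 + -5.92*i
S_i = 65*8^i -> [65, 520, 4160, 33280, 266240]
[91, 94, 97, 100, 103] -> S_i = 91 + 3*i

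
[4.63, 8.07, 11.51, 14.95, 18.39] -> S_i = 4.63 + 3.44*i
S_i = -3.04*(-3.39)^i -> [-3.04, 10.31, -34.94, 118.43, -401.49]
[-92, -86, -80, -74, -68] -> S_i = -92 + 6*i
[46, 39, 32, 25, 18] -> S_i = 46 + -7*i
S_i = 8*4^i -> [8, 32, 128, 512, 2048]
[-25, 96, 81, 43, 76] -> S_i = Random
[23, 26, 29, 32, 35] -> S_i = 23 + 3*i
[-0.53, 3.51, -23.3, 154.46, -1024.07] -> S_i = -0.53*(-6.63)^i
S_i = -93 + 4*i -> [-93, -89, -85, -81, -77]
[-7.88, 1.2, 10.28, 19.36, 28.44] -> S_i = -7.88 + 9.08*i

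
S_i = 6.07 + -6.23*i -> [6.07, -0.16, -6.39, -12.62, -18.85]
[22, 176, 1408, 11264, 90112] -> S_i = 22*8^i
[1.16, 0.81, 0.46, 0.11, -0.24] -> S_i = 1.16 + -0.35*i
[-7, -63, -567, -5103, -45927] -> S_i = -7*9^i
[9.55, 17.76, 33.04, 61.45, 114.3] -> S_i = 9.55*1.86^i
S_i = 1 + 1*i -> [1, 2, 3, 4, 5]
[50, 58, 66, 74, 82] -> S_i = 50 + 8*i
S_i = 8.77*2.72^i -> [8.77, 23.85, 64.88, 176.48, 480.04]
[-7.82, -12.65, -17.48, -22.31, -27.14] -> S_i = -7.82 + -4.83*i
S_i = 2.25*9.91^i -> [2.25, 22.3, 220.97, 2189.8, 21700.87]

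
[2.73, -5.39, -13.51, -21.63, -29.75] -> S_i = 2.73 + -8.12*i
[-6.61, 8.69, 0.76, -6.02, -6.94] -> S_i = Random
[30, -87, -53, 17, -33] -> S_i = Random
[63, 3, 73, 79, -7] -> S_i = Random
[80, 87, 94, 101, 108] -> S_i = 80 + 7*i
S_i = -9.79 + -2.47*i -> [-9.79, -12.26, -14.73, -17.2, -19.67]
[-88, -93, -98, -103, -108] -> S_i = -88 + -5*i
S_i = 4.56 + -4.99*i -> [4.56, -0.43, -5.42, -10.41, -15.4]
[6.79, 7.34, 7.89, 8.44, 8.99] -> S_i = 6.79 + 0.55*i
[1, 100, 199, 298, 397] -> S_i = 1 + 99*i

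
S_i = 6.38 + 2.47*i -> [6.38, 8.85, 11.32, 13.79, 16.26]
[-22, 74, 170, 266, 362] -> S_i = -22 + 96*i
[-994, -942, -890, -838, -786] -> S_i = -994 + 52*i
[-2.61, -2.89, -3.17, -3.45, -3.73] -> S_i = -2.61 + -0.28*i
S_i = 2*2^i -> [2, 4, 8, 16, 32]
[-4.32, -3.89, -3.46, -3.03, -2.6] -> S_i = -4.32 + 0.43*i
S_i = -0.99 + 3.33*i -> [-0.99, 2.34, 5.67, 9.0, 12.33]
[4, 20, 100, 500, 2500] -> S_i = 4*5^i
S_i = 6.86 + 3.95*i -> [6.86, 10.81, 14.76, 18.71, 22.66]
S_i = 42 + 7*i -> [42, 49, 56, 63, 70]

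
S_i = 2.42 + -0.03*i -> [2.42, 2.39, 2.36, 2.33, 2.3]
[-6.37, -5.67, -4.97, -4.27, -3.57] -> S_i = -6.37 + 0.70*i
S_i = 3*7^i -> [3, 21, 147, 1029, 7203]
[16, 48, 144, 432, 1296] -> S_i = 16*3^i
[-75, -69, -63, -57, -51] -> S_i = -75 + 6*i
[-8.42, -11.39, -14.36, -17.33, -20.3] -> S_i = -8.42 + -2.97*i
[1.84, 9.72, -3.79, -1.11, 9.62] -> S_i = Random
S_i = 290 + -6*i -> [290, 284, 278, 272, 266]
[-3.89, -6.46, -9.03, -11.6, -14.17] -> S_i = -3.89 + -2.57*i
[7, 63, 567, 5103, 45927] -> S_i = 7*9^i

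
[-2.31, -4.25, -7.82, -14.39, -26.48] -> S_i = -2.31*1.84^i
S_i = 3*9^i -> [3, 27, 243, 2187, 19683]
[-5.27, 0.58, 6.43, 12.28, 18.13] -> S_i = -5.27 + 5.85*i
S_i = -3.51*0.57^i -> [-3.51, -2.0, -1.14, -0.65, -0.37]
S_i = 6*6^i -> [6, 36, 216, 1296, 7776]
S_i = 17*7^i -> [17, 119, 833, 5831, 40817]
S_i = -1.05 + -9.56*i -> [-1.05, -10.61, -20.17, -29.73, -39.29]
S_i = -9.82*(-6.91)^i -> [-9.82, 67.86, -468.89, 3240.0, -22388.43]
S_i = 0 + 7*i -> [0, 7, 14, 21, 28]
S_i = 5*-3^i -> [5, -15, 45, -135, 405]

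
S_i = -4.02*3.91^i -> [-4.02, -15.72, -61.46, -240.3, -939.58]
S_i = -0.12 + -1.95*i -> [-0.12, -2.07, -4.02, -5.97, -7.92]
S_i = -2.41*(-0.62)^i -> [-2.41, 1.49, -0.93, 0.57, -0.36]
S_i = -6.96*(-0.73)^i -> [-6.96, 5.08, -3.71, 2.71, -1.98]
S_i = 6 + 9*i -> [6, 15, 24, 33, 42]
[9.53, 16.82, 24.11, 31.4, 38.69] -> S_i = 9.53 + 7.29*i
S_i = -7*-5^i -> [-7, 35, -175, 875, -4375]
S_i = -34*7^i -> [-34, -238, -1666, -11662, -81634]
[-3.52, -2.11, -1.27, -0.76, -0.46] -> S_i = -3.52*0.60^i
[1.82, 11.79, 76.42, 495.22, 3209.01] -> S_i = 1.82*6.48^i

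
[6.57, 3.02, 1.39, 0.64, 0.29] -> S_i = 6.57*0.46^i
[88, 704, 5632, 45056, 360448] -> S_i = 88*8^i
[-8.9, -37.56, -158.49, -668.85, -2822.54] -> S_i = -8.90*4.22^i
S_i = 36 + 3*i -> [36, 39, 42, 45, 48]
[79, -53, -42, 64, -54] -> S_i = Random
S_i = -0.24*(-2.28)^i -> [-0.24, 0.55, -1.25, 2.84, -6.49]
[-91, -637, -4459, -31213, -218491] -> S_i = -91*7^i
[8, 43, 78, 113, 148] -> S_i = 8 + 35*i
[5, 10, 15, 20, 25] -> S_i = 5 + 5*i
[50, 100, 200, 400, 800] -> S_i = 50*2^i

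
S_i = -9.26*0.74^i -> [-9.26, -6.85, -5.07, -3.75, -2.78]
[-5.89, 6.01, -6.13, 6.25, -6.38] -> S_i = -5.89*(-1.02)^i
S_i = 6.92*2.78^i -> [6.92, 19.24, 53.48, 148.68, 413.32]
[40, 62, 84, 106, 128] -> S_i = 40 + 22*i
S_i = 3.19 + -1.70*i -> [3.19, 1.49, -0.21, -1.91, -3.61]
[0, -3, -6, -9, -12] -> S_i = 0 + -3*i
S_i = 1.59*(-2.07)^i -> [1.59, -3.29, 6.81, -14.1, 29.19]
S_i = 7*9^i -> [7, 63, 567, 5103, 45927]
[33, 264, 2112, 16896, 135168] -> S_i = 33*8^i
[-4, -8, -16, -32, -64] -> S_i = -4*2^i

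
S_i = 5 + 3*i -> [5, 8, 11, 14, 17]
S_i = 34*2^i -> [34, 68, 136, 272, 544]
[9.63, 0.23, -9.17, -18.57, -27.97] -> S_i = 9.63 + -9.40*i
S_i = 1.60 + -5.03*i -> [1.6, -3.43, -8.46, -13.49, -18.52]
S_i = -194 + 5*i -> [-194, -189, -184, -179, -174]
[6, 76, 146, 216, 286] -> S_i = 6 + 70*i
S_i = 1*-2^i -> [1, -2, 4, -8, 16]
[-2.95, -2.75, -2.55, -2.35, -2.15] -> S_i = -2.95 + 0.20*i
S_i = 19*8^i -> [19, 152, 1216, 9728, 77824]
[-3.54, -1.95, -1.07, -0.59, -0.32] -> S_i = -3.54*0.55^i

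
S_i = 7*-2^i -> [7, -14, 28, -56, 112]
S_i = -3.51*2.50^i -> [-3.51, -8.77, -21.94, -54.84, -137.11]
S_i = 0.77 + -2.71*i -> [0.77, -1.94, -4.65, -7.36, -10.07]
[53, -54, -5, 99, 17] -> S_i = Random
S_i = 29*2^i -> [29, 58, 116, 232, 464]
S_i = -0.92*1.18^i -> [-0.92, -1.09, -1.28, -1.51, -1.78]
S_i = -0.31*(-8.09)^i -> [-0.31, 2.51, -20.29, 164.14, -1327.87]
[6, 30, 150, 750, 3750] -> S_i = 6*5^i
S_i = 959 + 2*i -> [959, 961, 963, 965, 967]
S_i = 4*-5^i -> [4, -20, 100, -500, 2500]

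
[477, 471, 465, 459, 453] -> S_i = 477 + -6*i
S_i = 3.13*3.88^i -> [3.13, 12.14, 47.12, 182.83, 709.37]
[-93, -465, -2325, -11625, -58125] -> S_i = -93*5^i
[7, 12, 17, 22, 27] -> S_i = 7 + 5*i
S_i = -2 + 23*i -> [-2, 21, 44, 67, 90]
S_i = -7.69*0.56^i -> [-7.69, -4.31, -2.41, -1.35, -0.76]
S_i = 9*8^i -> [9, 72, 576, 4608, 36864]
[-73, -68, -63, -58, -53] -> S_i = -73 + 5*i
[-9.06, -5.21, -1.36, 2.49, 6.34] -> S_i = -9.06 + 3.85*i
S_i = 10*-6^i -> [10, -60, 360, -2160, 12960]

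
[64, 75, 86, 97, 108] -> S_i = 64 + 11*i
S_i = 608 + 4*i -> [608, 612, 616, 620, 624]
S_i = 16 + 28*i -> [16, 44, 72, 100, 128]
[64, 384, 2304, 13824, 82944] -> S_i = 64*6^i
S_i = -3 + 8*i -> [-3, 5, 13, 21, 29]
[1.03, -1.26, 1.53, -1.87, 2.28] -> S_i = 1.03*(-1.22)^i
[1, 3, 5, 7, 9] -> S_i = 1 + 2*i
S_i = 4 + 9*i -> [4, 13, 22, 31, 40]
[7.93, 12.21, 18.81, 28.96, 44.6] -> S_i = 7.93*1.54^i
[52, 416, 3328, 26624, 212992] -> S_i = 52*8^i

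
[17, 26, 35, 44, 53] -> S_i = 17 + 9*i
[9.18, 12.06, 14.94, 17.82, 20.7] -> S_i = 9.18 + 2.88*i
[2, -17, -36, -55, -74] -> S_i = 2 + -19*i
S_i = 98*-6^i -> [98, -588, 3528, -21168, 127008]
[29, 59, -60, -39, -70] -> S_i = Random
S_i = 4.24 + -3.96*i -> [4.24, 0.28, -3.68, -7.64, -11.6]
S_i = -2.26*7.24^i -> [-2.26, -16.36, -118.46, -857.68, -6209.59]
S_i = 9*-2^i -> [9, -18, 36, -72, 144]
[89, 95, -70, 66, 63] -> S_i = Random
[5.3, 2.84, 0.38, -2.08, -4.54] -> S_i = 5.30 + -2.46*i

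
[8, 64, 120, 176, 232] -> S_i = 8 + 56*i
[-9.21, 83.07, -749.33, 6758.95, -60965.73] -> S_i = -9.21*(-9.02)^i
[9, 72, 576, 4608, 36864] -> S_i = 9*8^i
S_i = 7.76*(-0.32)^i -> [7.76, -2.48, 0.79, -0.25, 0.08]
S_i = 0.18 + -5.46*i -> [0.18, -5.28, -10.74, -16.2, -21.66]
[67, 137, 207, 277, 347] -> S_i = 67 + 70*i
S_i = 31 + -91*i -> [31, -60, -151, -242, -333]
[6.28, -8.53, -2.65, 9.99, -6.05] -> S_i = Random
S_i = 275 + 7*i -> [275, 282, 289, 296, 303]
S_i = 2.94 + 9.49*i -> [2.94, 12.43, 21.92, 31.41, 40.9]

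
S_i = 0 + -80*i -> [0, -80, -160, -240, -320]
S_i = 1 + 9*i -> [1, 10, 19, 28, 37]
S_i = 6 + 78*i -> [6, 84, 162, 240, 318]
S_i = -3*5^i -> [-3, -15, -75, -375, -1875]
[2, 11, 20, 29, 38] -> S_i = 2 + 9*i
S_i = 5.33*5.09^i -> [5.33, 27.13, 138.09, 702.88, 3577.65]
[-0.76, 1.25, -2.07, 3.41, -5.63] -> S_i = -0.76*(-1.65)^i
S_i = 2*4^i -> [2, 8, 32, 128, 512]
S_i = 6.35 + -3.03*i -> [6.35, 3.32, 0.29, -2.74, -5.77]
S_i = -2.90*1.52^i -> [-2.9, -4.41, -6.7, -10.18, -15.48]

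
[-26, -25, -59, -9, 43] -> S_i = Random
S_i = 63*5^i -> [63, 315, 1575, 7875, 39375]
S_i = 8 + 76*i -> [8, 84, 160, 236, 312]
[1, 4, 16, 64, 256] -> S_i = 1*4^i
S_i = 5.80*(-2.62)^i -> [5.8, -15.2, 39.81, -104.31, 273.3]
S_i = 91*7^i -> [91, 637, 4459, 31213, 218491]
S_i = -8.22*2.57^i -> [-8.22, -21.13, -54.29, -139.53, -358.6]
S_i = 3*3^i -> [3, 9, 27, 81, 243]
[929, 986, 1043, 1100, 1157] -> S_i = 929 + 57*i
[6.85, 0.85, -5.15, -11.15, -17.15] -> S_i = 6.85 + -6.00*i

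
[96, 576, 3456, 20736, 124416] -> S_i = 96*6^i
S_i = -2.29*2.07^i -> [-2.29, -4.74, -9.81, -20.31, -42.05]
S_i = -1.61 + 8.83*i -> [-1.61, 7.22, 16.05, 24.88, 33.71]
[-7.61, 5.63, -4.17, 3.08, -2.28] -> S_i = -7.61*(-0.74)^i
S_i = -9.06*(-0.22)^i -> [-9.06, 1.99, -0.44, 0.1, -0.02]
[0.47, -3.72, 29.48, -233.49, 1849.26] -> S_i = 0.47*(-7.92)^i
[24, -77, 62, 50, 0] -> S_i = Random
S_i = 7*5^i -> [7, 35, 175, 875, 4375]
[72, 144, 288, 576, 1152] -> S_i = 72*2^i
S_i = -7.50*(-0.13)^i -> [-7.5, 0.98, -0.13, 0.02, -0.0]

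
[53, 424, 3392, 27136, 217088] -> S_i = 53*8^i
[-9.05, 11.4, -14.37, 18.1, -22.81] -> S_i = -9.05*(-1.26)^i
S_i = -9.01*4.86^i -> [-9.01, -43.79, -212.81, -1034.27, -5026.55]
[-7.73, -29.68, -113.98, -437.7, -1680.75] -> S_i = -7.73*3.84^i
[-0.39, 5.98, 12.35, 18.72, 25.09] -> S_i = -0.39 + 6.37*i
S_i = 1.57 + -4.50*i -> [1.57, -2.93, -7.43, -11.93, -16.43]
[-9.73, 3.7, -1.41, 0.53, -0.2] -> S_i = -9.73*(-0.38)^i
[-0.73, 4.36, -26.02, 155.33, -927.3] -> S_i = -0.73*(-5.97)^i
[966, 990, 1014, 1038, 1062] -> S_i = 966 + 24*i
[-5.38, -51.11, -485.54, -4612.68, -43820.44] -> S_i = -5.38*9.50^i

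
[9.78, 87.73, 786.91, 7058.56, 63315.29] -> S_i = 9.78*8.97^i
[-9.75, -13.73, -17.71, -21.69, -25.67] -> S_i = -9.75 + -3.98*i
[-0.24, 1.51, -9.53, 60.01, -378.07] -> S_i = -0.24*(-6.30)^i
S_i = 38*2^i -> [38, 76, 152, 304, 608]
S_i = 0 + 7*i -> [0, 7, 14, 21, 28]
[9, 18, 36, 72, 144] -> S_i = 9*2^i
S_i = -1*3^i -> [-1, -3, -9, -27, -81]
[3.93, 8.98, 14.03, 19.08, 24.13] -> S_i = 3.93 + 5.05*i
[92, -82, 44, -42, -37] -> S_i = Random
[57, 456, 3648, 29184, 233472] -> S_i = 57*8^i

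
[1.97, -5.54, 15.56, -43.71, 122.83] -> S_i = 1.97*(-2.81)^i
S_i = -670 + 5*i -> [-670, -665, -660, -655, -650]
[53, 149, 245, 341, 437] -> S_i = 53 + 96*i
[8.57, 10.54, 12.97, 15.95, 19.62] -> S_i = 8.57*1.23^i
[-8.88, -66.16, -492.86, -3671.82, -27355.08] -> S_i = -8.88*7.45^i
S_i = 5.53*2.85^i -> [5.53, 15.76, 44.92, 128.01, 364.84]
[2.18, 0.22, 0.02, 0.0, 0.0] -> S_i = 2.18*0.10^i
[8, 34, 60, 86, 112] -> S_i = 8 + 26*i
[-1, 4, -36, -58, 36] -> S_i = Random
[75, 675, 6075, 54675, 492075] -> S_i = 75*9^i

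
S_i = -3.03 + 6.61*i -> [-3.03, 3.58, 10.19, 16.8, 23.41]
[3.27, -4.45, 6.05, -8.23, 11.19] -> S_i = 3.27*(-1.36)^i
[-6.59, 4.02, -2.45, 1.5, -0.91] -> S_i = -6.59*(-0.61)^i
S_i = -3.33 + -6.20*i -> [-3.33, -9.53, -15.73, -21.93, -28.13]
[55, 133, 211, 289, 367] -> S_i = 55 + 78*i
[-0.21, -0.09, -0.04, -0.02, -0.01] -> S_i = -0.21*0.44^i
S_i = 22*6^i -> [22, 132, 792, 4752, 28512]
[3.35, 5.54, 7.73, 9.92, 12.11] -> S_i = 3.35 + 2.19*i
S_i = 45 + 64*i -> [45, 109, 173, 237, 301]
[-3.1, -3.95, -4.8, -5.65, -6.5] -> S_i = -3.10 + -0.85*i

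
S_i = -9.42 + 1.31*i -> [-9.42, -8.11, -6.8, -5.49, -4.18]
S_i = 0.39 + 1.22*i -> [0.39, 1.61, 2.83, 4.05, 5.27]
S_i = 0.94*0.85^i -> [0.94, 0.8, 0.68, 0.58, 0.49]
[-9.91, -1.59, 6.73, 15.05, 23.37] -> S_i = -9.91 + 8.32*i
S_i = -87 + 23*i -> [-87, -64, -41, -18, 5]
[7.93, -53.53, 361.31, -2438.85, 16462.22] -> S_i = 7.93*(-6.75)^i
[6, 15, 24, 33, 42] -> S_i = 6 + 9*i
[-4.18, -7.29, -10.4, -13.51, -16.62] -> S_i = -4.18 + -3.11*i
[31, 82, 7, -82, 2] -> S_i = Random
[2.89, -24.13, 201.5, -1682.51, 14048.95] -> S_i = 2.89*(-8.35)^i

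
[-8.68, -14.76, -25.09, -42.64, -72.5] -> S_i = -8.68*1.70^i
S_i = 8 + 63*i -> [8, 71, 134, 197, 260]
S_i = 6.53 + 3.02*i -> [6.53, 9.55, 12.57, 15.59, 18.61]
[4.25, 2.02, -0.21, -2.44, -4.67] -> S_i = 4.25 + -2.23*i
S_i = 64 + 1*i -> [64, 65, 66, 67, 68]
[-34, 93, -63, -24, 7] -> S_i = Random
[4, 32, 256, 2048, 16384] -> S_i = 4*8^i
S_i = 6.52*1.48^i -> [6.52, 9.65, 14.28, 21.14, 31.28]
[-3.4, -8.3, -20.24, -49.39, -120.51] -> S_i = -3.40*2.44^i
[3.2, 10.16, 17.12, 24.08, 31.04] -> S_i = 3.20 + 6.96*i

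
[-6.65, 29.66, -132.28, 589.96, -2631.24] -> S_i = -6.65*(-4.46)^i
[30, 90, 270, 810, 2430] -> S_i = 30*3^i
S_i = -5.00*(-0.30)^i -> [-5.0, 1.5, -0.45, 0.13, -0.04]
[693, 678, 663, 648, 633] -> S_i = 693 + -15*i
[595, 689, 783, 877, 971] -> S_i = 595 + 94*i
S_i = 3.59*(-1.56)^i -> [3.59, -5.6, 8.74, -13.63, 21.26]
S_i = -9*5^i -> [-9, -45, -225, -1125, -5625]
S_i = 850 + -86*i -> [850, 764, 678, 592, 506]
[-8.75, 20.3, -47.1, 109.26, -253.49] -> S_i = -8.75*(-2.32)^i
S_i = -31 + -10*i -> [-31, -41, -51, -61, -71]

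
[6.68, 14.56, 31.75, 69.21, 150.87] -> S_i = 6.68*2.18^i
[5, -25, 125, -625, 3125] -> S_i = 5*-5^i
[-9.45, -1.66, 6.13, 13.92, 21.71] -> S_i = -9.45 + 7.79*i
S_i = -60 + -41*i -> [-60, -101, -142, -183, -224]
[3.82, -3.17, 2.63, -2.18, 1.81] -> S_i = 3.82*(-0.83)^i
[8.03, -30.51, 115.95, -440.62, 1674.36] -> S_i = 8.03*(-3.80)^i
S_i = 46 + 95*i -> [46, 141, 236, 331, 426]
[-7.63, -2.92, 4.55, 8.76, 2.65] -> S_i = Random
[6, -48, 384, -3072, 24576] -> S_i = 6*-8^i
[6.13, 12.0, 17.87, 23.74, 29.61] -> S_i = 6.13 + 5.87*i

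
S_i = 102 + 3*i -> [102, 105, 108, 111, 114]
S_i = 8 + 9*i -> [8, 17, 26, 35, 44]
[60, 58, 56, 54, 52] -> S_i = 60 + -2*i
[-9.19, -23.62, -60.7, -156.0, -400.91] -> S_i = -9.19*2.57^i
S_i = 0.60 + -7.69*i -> [0.6, -7.09, -14.78, -22.47, -30.16]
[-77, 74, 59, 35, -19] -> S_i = Random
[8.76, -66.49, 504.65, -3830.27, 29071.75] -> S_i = 8.76*(-7.59)^i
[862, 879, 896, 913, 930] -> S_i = 862 + 17*i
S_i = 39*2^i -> [39, 78, 156, 312, 624]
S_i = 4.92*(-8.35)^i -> [4.92, -41.08, 343.03, -2864.34, 23917.24]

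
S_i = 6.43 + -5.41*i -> [6.43, 1.02, -4.39, -9.8, -15.21]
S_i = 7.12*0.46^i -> [7.12, 3.28, 1.51, 0.69, 0.32]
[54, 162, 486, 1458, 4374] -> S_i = 54*3^i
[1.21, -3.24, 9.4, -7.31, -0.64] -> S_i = Random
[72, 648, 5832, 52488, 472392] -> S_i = 72*9^i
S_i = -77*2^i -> [-77, -154, -308, -616, -1232]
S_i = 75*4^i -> [75, 300, 1200, 4800, 19200]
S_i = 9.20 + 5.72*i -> [9.2, 14.92, 20.64, 26.36, 32.08]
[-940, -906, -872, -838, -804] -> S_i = -940 + 34*i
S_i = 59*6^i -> [59, 354, 2124, 12744, 76464]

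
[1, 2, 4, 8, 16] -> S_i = 1*2^i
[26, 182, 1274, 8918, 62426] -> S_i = 26*7^i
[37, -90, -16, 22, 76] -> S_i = Random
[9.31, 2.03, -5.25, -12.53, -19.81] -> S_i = 9.31 + -7.28*i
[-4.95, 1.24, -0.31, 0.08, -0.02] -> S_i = -4.95*(-0.25)^i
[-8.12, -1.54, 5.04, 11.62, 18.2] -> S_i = -8.12 + 6.58*i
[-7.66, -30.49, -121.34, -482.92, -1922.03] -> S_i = -7.66*3.98^i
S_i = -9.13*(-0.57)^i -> [-9.13, 5.2, -2.97, 1.69, -0.96]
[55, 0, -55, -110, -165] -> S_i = 55 + -55*i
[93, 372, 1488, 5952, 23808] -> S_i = 93*4^i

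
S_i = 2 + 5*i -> [2, 7, 12, 17, 22]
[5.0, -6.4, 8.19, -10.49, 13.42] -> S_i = 5.00*(-1.28)^i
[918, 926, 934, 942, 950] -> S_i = 918 + 8*i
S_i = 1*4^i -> [1, 4, 16, 64, 256]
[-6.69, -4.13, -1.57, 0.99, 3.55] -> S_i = -6.69 + 2.56*i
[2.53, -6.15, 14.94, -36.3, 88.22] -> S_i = 2.53*(-2.43)^i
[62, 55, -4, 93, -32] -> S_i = Random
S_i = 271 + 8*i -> [271, 279, 287, 295, 303]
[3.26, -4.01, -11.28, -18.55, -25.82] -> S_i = 3.26 + -7.27*i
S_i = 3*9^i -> [3, 27, 243, 2187, 19683]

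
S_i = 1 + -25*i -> [1, -24, -49, -74, -99]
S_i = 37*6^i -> [37, 222, 1332, 7992, 47952]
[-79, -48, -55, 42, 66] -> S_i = Random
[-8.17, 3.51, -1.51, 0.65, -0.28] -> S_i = -8.17*(-0.43)^i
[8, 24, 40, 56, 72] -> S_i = 8 + 16*i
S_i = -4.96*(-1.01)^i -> [-4.96, 5.01, -5.06, 5.11, -5.16]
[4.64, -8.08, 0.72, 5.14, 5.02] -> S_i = Random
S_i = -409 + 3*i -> [-409, -406, -403, -400, -397]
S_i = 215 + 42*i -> [215, 257, 299, 341, 383]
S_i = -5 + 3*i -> [-5, -2, 1, 4, 7]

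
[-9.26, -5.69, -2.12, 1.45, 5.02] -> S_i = -9.26 + 3.57*i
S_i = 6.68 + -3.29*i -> [6.68, 3.39, 0.1, -3.19, -6.48]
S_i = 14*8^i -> [14, 112, 896, 7168, 57344]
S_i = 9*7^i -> [9, 63, 441, 3087, 21609]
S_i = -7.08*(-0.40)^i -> [-7.08, 2.83, -1.13, 0.45, -0.18]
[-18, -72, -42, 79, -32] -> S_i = Random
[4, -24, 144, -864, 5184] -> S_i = 4*-6^i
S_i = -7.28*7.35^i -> [-7.28, -53.51, -393.28, -2890.64, -21246.17]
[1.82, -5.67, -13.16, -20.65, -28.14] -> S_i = 1.82 + -7.49*i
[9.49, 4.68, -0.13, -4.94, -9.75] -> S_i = 9.49 + -4.81*i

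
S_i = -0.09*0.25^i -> [-0.09, -0.02, -0.01, -0.0, -0.0]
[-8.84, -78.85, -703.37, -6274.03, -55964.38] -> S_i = -8.84*8.92^i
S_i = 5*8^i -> [5, 40, 320, 2560, 20480]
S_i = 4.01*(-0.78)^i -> [4.01, -3.13, 2.44, -1.9, 1.48]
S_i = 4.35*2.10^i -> [4.35, 9.14, 19.18, 40.29, 84.6]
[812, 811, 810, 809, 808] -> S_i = 812 + -1*i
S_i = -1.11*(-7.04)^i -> [-1.11, 7.81, -55.01, 387.29, -2726.55]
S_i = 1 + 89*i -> [1, 90, 179, 268, 357]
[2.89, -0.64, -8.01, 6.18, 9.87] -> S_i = Random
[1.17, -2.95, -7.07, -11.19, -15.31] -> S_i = 1.17 + -4.12*i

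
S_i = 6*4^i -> [6, 24, 96, 384, 1536]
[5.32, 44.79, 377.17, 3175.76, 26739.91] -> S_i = 5.32*8.42^i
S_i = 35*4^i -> [35, 140, 560, 2240, 8960]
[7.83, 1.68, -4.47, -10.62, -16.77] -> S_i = 7.83 + -6.15*i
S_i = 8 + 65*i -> [8, 73, 138, 203, 268]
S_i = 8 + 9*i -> [8, 17, 26, 35, 44]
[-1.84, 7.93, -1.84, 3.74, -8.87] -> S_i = Random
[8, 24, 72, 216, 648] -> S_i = 8*3^i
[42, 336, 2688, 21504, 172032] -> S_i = 42*8^i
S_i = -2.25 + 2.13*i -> [-2.25, -0.12, 2.01, 4.14, 6.27]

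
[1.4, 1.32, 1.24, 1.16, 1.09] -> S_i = 1.40*0.94^i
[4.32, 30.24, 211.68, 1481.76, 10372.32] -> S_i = 4.32*7.00^i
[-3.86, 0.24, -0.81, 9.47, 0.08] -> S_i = Random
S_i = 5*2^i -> [5, 10, 20, 40, 80]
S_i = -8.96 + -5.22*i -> [-8.96, -14.18, -19.4, -24.62, -29.84]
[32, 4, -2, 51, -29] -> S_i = Random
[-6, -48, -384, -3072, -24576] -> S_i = -6*8^i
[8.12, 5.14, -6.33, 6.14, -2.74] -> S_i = Random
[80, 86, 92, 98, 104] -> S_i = 80 + 6*i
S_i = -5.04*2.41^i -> [-5.04, -12.15, -29.27, -70.55, -170.02]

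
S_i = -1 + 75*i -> [-1, 74, 149, 224, 299]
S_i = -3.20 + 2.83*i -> [-3.2, -0.37, 2.46, 5.29, 8.12]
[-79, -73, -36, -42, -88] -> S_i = Random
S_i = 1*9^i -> [1, 9, 81, 729, 6561]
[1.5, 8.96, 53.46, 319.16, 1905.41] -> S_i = 1.50*5.97^i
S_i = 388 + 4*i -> [388, 392, 396, 400, 404]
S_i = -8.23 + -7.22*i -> [-8.23, -15.45, -22.67, -29.89, -37.11]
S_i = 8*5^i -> [8, 40, 200, 1000, 5000]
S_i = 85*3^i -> [85, 255, 765, 2295, 6885]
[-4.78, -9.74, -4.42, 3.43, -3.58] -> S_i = Random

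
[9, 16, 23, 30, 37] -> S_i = 9 + 7*i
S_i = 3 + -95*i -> [3, -92, -187, -282, -377]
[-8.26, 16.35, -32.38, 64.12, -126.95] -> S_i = -8.26*(-1.98)^i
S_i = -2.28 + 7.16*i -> [-2.28, 4.88, 12.04, 19.2, 26.36]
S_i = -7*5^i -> [-7, -35, -175, -875, -4375]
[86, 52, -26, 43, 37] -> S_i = Random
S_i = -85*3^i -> [-85, -255, -765, -2295, -6885]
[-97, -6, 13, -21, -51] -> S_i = Random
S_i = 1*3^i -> [1, 3, 9, 27, 81]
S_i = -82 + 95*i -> [-82, 13, 108, 203, 298]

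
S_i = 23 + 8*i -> [23, 31, 39, 47, 55]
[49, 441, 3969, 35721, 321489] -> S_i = 49*9^i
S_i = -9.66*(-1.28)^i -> [-9.66, 12.36, -15.83, 20.26, -25.93]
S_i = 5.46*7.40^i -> [5.46, 40.4, 298.99, 2212.52, 16372.67]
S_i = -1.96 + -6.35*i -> [-1.96, -8.31, -14.66, -21.01, -27.36]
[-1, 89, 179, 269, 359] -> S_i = -1 + 90*i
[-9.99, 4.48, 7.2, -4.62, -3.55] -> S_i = Random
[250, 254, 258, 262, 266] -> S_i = 250 + 4*i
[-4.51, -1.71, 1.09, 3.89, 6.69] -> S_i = -4.51 + 2.80*i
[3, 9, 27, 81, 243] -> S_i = 3*3^i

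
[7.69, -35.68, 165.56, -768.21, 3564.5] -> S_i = 7.69*(-4.64)^i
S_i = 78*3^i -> [78, 234, 702, 2106, 6318]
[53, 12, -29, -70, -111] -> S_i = 53 + -41*i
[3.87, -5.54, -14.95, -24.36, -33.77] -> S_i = 3.87 + -9.41*i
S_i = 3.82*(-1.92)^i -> [3.82, -7.33, 14.08, -27.04, 51.91]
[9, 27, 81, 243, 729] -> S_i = 9*3^i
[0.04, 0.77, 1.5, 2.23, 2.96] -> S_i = 0.04 + 0.73*i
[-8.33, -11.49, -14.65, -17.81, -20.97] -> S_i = -8.33 + -3.16*i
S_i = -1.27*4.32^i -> [-1.27, -5.49, -23.7, -102.39, -442.32]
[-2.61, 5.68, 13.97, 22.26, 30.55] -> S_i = -2.61 + 8.29*i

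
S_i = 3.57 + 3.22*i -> [3.57, 6.79, 10.01, 13.23, 16.45]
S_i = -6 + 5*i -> [-6, -1, 4, 9, 14]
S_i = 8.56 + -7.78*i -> [8.56, 0.78, -7.0, -14.78, -22.56]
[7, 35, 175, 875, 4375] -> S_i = 7*5^i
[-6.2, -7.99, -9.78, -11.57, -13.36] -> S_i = -6.20 + -1.79*i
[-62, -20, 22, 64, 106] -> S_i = -62 + 42*i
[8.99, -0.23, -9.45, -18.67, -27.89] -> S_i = 8.99 + -9.22*i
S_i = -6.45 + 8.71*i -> [-6.45, 2.26, 10.97, 19.68, 28.39]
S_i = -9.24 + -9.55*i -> [-9.24, -18.79, -28.34, -37.89, -47.44]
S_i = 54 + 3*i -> [54, 57, 60, 63, 66]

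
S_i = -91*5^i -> [-91, -455, -2275, -11375, -56875]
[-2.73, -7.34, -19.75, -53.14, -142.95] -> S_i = -2.73*2.69^i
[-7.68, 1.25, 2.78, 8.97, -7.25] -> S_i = Random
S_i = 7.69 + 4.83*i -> [7.69, 12.52, 17.35, 22.18, 27.01]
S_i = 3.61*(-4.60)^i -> [3.61, -16.61, 76.39, -351.38, 1616.36]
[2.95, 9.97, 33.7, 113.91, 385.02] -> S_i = 2.95*3.38^i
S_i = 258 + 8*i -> [258, 266, 274, 282, 290]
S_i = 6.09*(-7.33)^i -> [6.09, -44.64, 327.21, -2398.44, 17580.58]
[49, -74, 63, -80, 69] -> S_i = Random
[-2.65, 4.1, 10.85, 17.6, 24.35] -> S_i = -2.65 + 6.75*i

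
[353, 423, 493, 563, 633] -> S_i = 353 + 70*i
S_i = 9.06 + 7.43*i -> [9.06, 16.49, 23.92, 31.35, 38.78]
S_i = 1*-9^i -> [1, -9, 81, -729, 6561]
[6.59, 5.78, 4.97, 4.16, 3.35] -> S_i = 6.59 + -0.81*i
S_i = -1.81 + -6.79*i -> [-1.81, -8.6, -15.39, -22.18, -28.97]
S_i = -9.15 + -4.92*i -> [-9.15, -14.07, -18.99, -23.91, -28.83]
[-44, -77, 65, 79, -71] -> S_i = Random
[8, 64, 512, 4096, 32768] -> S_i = 8*8^i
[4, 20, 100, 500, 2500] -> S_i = 4*5^i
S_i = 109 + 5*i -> [109, 114, 119, 124, 129]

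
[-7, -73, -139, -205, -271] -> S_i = -7 + -66*i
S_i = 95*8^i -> [95, 760, 6080, 48640, 389120]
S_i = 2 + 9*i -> [2, 11, 20, 29, 38]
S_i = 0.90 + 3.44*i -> [0.9, 4.34, 7.78, 11.22, 14.66]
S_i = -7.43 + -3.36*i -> [-7.43, -10.79, -14.15, -17.51, -20.87]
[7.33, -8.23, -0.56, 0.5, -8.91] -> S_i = Random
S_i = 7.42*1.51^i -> [7.42, 11.2, 16.92, 25.55, 38.58]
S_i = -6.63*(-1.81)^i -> [-6.63, 12.0, -21.72, 39.31, -71.16]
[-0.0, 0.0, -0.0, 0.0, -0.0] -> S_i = -0.00*(-2.88)^i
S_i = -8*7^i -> [-8, -56, -392, -2744, -19208]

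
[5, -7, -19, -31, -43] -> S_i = 5 + -12*i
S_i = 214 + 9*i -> [214, 223, 232, 241, 250]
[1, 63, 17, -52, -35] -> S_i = Random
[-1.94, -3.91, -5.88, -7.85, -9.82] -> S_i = -1.94 + -1.97*i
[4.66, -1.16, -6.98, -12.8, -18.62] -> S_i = 4.66 + -5.82*i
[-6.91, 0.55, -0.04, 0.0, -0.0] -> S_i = -6.91*(-0.08)^i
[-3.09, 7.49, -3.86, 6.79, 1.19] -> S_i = Random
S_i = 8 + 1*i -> [8, 9, 10, 11, 12]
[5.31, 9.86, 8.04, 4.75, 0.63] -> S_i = Random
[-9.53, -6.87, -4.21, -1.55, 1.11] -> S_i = -9.53 + 2.66*i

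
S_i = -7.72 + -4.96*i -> [-7.72, -12.68, -17.64, -22.6, -27.56]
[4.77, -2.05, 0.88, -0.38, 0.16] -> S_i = 4.77*(-0.43)^i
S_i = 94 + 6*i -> [94, 100, 106, 112, 118]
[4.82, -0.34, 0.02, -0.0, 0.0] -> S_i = 4.82*(-0.07)^i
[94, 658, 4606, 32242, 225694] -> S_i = 94*7^i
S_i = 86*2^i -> [86, 172, 344, 688, 1376]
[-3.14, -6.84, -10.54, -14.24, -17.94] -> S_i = -3.14 + -3.70*i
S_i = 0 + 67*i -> [0, 67, 134, 201, 268]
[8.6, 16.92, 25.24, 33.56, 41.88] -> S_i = 8.60 + 8.32*i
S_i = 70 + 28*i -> [70, 98, 126, 154, 182]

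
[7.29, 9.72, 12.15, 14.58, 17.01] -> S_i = 7.29 + 2.43*i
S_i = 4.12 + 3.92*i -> [4.12, 8.04, 11.96, 15.88, 19.8]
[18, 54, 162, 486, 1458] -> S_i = 18*3^i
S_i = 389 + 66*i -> [389, 455, 521, 587, 653]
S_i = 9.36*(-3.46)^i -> [9.36, -32.39, 112.05, -387.71, 1341.47]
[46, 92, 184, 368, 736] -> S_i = 46*2^i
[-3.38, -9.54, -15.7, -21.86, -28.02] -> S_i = -3.38 + -6.16*i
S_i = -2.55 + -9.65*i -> [-2.55, -12.2, -21.85, -31.5, -41.15]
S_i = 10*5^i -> [10, 50, 250, 1250, 6250]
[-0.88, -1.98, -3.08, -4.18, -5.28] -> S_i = -0.88 + -1.10*i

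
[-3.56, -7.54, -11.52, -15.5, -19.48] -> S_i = -3.56 + -3.98*i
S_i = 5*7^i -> [5, 35, 245, 1715, 12005]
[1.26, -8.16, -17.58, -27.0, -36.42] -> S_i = 1.26 + -9.42*i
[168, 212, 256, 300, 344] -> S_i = 168 + 44*i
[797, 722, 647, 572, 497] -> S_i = 797 + -75*i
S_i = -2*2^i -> [-2, -4, -8, -16, -32]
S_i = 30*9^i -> [30, 270, 2430, 21870, 196830]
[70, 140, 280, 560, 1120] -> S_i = 70*2^i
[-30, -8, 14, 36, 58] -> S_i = -30 + 22*i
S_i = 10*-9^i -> [10, -90, 810, -7290, 65610]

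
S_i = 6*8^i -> [6, 48, 384, 3072, 24576]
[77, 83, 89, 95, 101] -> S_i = 77 + 6*i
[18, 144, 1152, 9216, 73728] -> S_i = 18*8^i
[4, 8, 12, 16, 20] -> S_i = 4 + 4*i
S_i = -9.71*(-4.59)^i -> [-9.71, 44.57, -204.57, 938.98, -4309.93]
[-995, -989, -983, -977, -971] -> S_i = -995 + 6*i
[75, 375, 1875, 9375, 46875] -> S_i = 75*5^i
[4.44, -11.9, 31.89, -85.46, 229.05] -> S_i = 4.44*(-2.68)^i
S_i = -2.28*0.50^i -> [-2.28, -1.14, -0.57, -0.28, -0.14]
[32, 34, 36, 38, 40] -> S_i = 32 + 2*i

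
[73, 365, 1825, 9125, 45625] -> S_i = 73*5^i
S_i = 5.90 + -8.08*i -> [5.9, -2.18, -10.26, -18.34, -26.42]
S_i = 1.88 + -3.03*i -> [1.88, -1.15, -4.18, -7.21, -10.24]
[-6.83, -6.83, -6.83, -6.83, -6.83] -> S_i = -6.83*1.00^i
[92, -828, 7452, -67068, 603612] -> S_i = 92*-9^i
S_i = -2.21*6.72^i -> [-2.21, -14.85, -99.8, -670.66, -4506.81]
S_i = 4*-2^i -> [4, -8, 16, -32, 64]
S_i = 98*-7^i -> [98, -686, 4802, -33614, 235298]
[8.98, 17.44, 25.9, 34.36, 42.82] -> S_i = 8.98 + 8.46*i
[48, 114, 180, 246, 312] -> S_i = 48 + 66*i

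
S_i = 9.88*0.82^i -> [9.88, 8.1, 6.64, 5.45, 4.47]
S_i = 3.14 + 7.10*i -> [3.14, 10.24, 17.34, 24.44, 31.54]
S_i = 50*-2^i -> [50, -100, 200, -400, 800]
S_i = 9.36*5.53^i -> [9.36, 51.76, 286.24, 1582.89, 8753.39]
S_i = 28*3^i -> [28, 84, 252, 756, 2268]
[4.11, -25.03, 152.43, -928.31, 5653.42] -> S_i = 4.11*(-6.09)^i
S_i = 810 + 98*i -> [810, 908, 1006, 1104, 1202]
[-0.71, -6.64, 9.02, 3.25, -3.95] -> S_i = Random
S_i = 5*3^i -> [5, 15, 45, 135, 405]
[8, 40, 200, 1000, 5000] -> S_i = 8*5^i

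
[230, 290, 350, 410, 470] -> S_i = 230 + 60*i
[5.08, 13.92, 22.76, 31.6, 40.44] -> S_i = 5.08 + 8.84*i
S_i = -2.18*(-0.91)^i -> [-2.18, 1.98, -1.81, 1.64, -1.49]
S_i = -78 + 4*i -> [-78, -74, -70, -66, -62]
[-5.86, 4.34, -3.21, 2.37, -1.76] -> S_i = -5.86*(-0.74)^i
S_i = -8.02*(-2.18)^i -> [-8.02, 17.48, -38.11, 83.09, -181.13]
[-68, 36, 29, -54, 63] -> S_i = Random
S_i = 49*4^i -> [49, 196, 784, 3136, 12544]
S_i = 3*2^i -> [3, 6, 12, 24, 48]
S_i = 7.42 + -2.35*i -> [7.42, 5.07, 2.72, 0.37, -1.98]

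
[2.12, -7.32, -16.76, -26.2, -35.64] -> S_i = 2.12 + -9.44*i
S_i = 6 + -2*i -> [6, 4, 2, 0, -2]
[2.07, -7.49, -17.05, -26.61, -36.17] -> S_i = 2.07 + -9.56*i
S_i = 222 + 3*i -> [222, 225, 228, 231, 234]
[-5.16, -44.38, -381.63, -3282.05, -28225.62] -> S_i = -5.16*8.60^i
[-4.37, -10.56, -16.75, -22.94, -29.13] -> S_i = -4.37 + -6.19*i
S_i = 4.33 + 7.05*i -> [4.33, 11.38, 18.43, 25.48, 32.53]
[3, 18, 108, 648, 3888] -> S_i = 3*6^i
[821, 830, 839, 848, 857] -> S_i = 821 + 9*i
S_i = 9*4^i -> [9, 36, 144, 576, 2304]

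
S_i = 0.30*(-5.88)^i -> [0.3, -1.76, 10.37, -60.99, 358.62]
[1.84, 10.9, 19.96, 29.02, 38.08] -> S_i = 1.84 + 9.06*i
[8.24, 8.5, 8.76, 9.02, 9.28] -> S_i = 8.24 + 0.26*i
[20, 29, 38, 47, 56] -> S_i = 20 + 9*i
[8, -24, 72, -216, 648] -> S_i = 8*-3^i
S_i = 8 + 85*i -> [8, 93, 178, 263, 348]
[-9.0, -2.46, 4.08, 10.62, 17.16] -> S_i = -9.00 + 6.54*i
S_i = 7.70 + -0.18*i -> [7.7, 7.52, 7.34, 7.16, 6.98]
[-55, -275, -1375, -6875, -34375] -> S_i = -55*5^i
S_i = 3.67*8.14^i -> [3.67, 29.87, 243.17, 1979.43, 16112.53]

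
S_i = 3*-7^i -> [3, -21, 147, -1029, 7203]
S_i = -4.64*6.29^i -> [-4.64, -29.19, -183.58, -1154.7, -7263.08]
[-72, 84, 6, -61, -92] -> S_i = Random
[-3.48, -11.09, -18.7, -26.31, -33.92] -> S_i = -3.48 + -7.61*i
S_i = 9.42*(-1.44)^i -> [9.42, -13.56, 19.53, -28.13, 40.5]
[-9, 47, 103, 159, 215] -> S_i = -9 + 56*i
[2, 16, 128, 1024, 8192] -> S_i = 2*8^i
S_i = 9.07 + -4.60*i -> [9.07, 4.47, -0.13, -4.73, -9.33]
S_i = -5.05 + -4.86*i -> [-5.05, -9.91, -14.77, -19.63, -24.49]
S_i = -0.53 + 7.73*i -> [-0.53, 7.2, 14.93, 22.66, 30.39]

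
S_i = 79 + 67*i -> [79, 146, 213, 280, 347]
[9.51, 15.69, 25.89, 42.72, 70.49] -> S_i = 9.51*1.65^i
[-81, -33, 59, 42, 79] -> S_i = Random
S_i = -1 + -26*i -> [-1, -27, -53, -79, -105]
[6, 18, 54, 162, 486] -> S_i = 6*3^i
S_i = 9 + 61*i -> [9, 70, 131, 192, 253]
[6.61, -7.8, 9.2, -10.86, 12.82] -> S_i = 6.61*(-1.18)^i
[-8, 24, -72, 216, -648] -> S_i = -8*-3^i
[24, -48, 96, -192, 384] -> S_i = 24*-2^i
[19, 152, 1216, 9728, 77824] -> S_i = 19*8^i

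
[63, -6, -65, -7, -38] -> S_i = Random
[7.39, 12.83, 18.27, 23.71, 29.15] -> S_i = 7.39 + 5.44*i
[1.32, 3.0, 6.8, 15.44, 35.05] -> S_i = 1.32*2.27^i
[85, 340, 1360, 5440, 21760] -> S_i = 85*4^i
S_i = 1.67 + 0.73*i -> [1.67, 2.4, 3.13, 3.86, 4.59]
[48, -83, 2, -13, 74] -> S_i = Random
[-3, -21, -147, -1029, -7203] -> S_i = -3*7^i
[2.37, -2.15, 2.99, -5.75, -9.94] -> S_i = Random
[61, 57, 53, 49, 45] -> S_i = 61 + -4*i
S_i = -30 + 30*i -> [-30, 0, 30, 60, 90]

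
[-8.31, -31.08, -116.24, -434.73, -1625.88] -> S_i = -8.31*3.74^i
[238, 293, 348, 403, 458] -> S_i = 238 + 55*i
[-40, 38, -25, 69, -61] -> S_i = Random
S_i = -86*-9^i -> [-86, 774, -6966, 62694, -564246]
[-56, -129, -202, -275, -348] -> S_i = -56 + -73*i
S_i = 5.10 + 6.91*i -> [5.1, 12.01, 18.92, 25.83, 32.74]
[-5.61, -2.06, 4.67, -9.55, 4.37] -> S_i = Random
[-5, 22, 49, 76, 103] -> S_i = -5 + 27*i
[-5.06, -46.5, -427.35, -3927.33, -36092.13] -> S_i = -5.06*9.19^i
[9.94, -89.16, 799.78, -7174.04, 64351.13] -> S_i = 9.94*(-8.97)^i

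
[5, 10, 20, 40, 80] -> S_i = 5*2^i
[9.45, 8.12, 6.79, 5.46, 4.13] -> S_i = 9.45 + -1.33*i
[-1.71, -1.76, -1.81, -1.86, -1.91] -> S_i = -1.71 + -0.05*i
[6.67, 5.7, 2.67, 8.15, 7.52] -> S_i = Random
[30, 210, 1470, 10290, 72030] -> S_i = 30*7^i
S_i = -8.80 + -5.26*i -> [-8.8, -14.06, -19.32, -24.58, -29.84]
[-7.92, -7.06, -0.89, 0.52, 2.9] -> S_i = Random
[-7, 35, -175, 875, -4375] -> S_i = -7*-5^i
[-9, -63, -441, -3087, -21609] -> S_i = -9*7^i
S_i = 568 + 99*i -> [568, 667, 766, 865, 964]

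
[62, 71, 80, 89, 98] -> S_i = 62 + 9*i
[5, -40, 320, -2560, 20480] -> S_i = 5*-8^i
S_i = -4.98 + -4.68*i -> [-4.98, -9.66, -14.34, -19.02, -23.7]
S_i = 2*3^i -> [2, 6, 18, 54, 162]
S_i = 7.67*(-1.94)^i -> [7.67, -14.88, 28.87, -56.0, 108.64]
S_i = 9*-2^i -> [9, -18, 36, -72, 144]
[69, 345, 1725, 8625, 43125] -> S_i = 69*5^i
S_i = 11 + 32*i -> [11, 43, 75, 107, 139]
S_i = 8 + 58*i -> [8, 66, 124, 182, 240]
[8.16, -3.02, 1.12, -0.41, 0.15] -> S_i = 8.16*(-0.37)^i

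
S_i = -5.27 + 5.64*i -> [-5.27, 0.37, 6.01, 11.65, 17.29]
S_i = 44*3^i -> [44, 132, 396, 1188, 3564]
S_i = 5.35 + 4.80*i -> [5.35, 10.15, 14.95, 19.75, 24.55]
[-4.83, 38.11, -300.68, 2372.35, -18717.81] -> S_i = -4.83*(-7.89)^i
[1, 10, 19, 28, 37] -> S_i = 1 + 9*i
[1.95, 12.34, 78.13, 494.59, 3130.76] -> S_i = 1.95*6.33^i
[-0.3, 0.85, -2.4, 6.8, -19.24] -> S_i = -0.30*(-2.83)^i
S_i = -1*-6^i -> [-1, 6, -36, 216, -1296]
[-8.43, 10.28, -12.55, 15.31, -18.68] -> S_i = -8.43*(-1.22)^i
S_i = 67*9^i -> [67, 603, 5427, 48843, 439587]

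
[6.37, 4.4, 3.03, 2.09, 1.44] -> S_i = 6.37*0.69^i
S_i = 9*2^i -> [9, 18, 36, 72, 144]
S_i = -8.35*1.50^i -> [-8.35, -12.52, -18.79, -28.18, -42.27]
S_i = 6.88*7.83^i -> [6.88, 53.87, 421.81, 3302.73, 25860.41]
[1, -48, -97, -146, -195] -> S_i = 1 + -49*i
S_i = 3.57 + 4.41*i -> [3.57, 7.98, 12.39, 16.8, 21.21]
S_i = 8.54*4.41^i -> [8.54, 37.66, 166.09, 732.44, 3230.07]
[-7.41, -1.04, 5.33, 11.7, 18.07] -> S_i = -7.41 + 6.37*i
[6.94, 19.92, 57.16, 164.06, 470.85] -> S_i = 6.94*2.87^i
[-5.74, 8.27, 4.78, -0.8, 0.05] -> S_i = Random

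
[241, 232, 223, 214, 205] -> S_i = 241 + -9*i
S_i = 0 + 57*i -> [0, 57, 114, 171, 228]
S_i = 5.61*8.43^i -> [5.61, 47.29, 398.67, 3360.82, 28331.73]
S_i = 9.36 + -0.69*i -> [9.36, 8.67, 7.98, 7.29, 6.6]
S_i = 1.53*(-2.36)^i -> [1.53, -3.61, 8.52, -20.11, 47.46]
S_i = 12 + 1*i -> [12, 13, 14, 15, 16]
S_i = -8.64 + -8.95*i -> [-8.64, -17.59, -26.54, -35.49, -44.44]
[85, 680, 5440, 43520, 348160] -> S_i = 85*8^i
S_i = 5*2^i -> [5, 10, 20, 40, 80]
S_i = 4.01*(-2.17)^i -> [4.01, -8.7, 18.88, -40.98, 88.92]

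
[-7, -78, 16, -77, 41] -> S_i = Random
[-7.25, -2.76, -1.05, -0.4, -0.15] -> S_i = -7.25*0.38^i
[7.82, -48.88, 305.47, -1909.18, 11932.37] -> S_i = 7.82*(-6.25)^i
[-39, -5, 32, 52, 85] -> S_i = Random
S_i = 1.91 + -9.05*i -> [1.91, -7.14, -16.19, -25.24, -34.29]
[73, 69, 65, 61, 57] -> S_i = 73 + -4*i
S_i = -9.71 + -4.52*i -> [-9.71, -14.23, -18.75, -23.27, -27.79]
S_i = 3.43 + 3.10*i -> [3.43, 6.53, 9.63, 12.73, 15.83]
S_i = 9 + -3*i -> [9, 6, 3, 0, -3]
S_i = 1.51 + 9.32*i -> [1.51, 10.83, 20.15, 29.47, 38.79]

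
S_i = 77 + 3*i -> [77, 80, 83, 86, 89]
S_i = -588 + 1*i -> [-588, -587, -586, -585, -584]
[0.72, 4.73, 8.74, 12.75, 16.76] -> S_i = 0.72 + 4.01*i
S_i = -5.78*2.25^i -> [-5.78, -13.0, -29.26, -65.84, -148.14]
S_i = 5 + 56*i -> [5, 61, 117, 173, 229]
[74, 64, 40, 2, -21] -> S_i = Random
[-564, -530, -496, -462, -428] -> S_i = -564 + 34*i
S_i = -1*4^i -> [-1, -4, -16, -64, -256]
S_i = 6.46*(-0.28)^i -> [6.46, -1.81, 0.51, -0.14, 0.04]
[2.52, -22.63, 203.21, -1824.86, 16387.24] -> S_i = 2.52*(-8.98)^i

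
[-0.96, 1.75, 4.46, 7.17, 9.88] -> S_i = -0.96 + 2.71*i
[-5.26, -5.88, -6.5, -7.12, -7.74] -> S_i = -5.26 + -0.62*i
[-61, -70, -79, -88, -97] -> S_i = -61 + -9*i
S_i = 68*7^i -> [68, 476, 3332, 23324, 163268]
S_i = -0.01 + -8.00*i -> [-0.01, -8.01, -16.01, -24.01, -32.01]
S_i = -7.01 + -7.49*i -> [-7.01, -14.5, -21.99, -29.48, -36.97]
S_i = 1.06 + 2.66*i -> [1.06, 3.72, 6.38, 9.04, 11.7]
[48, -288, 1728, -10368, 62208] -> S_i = 48*-6^i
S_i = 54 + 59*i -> [54, 113, 172, 231, 290]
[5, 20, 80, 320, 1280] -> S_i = 5*4^i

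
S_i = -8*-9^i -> [-8, 72, -648, 5832, -52488]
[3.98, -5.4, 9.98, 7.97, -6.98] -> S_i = Random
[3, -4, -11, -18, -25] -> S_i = 3 + -7*i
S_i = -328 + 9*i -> [-328, -319, -310, -301, -292]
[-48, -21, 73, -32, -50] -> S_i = Random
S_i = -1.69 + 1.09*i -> [-1.69, -0.6, 0.49, 1.58, 2.67]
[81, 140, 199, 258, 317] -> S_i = 81 + 59*i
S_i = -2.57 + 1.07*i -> [-2.57, -1.5, -0.43, 0.64, 1.71]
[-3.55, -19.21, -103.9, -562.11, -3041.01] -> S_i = -3.55*5.41^i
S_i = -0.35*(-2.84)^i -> [-0.35, 0.99, -2.82, 8.02, -22.77]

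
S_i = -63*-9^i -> [-63, 567, -5103, 45927, -413343]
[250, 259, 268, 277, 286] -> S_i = 250 + 9*i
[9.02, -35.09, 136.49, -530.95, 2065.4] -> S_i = 9.02*(-3.89)^i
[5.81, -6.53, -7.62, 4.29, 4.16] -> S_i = Random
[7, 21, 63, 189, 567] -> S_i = 7*3^i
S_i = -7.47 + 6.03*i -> [-7.47, -1.44, 4.59, 10.62, 16.65]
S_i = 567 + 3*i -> [567, 570, 573, 576, 579]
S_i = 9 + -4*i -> [9, 5, 1, -3, -7]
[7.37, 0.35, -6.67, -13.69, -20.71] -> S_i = 7.37 + -7.02*i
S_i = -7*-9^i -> [-7, 63, -567, 5103, -45927]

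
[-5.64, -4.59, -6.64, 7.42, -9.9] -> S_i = Random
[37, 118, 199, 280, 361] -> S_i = 37 + 81*i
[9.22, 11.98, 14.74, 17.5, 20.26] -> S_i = 9.22 + 2.76*i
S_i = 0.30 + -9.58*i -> [0.3, -9.28, -18.86, -28.44, -38.02]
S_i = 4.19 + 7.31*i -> [4.19, 11.5, 18.81, 26.12, 33.43]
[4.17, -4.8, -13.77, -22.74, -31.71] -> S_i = 4.17 + -8.97*i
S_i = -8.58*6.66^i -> [-8.58, -57.14, -380.57, -2534.6, -16880.46]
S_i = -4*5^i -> [-4, -20, -100, -500, -2500]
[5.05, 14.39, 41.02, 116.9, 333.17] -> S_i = 5.05*2.85^i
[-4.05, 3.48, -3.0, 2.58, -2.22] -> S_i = -4.05*(-0.86)^i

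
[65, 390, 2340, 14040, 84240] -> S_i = 65*6^i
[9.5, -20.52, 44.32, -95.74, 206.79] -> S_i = 9.50*(-2.16)^i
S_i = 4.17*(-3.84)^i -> [4.17, -16.01, 61.49, -236.12, 906.69]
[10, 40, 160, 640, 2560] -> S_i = 10*4^i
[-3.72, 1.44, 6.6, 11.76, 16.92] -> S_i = -3.72 + 5.16*i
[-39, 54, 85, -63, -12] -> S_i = Random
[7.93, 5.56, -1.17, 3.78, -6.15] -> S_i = Random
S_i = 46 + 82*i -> [46, 128, 210, 292, 374]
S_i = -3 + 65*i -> [-3, 62, 127, 192, 257]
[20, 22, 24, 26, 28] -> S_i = 20 + 2*i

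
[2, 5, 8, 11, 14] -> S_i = 2 + 3*i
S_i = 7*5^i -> [7, 35, 175, 875, 4375]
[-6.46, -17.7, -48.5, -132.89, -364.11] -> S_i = -6.46*2.74^i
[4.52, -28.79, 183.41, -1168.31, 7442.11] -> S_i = 4.52*(-6.37)^i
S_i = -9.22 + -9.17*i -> [-9.22, -18.39, -27.56, -36.73, -45.9]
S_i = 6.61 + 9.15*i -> [6.61, 15.76, 24.91, 34.06, 43.21]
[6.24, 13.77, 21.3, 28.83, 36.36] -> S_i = 6.24 + 7.53*i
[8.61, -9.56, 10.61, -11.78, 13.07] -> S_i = 8.61*(-1.11)^i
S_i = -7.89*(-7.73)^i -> [-7.89, 60.99, -471.45, 3644.31, -28170.53]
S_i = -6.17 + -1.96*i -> [-6.17, -8.13, -10.09, -12.05, -14.01]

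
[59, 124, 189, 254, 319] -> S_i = 59 + 65*i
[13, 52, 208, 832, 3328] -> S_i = 13*4^i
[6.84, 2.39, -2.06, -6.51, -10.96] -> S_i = 6.84 + -4.45*i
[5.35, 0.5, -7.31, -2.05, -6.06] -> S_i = Random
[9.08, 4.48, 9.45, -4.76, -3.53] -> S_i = Random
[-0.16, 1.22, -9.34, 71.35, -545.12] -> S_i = -0.16*(-7.64)^i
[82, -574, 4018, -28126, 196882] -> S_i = 82*-7^i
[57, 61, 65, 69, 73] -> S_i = 57 + 4*i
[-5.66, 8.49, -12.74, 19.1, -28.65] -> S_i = -5.66*(-1.50)^i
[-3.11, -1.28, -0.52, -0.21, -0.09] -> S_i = -3.11*0.41^i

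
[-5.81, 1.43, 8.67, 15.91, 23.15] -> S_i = -5.81 + 7.24*i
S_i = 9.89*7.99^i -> [9.89, 79.02, 631.38, 5044.71, 40307.27]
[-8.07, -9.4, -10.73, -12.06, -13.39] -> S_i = -8.07 + -1.33*i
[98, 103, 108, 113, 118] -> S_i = 98 + 5*i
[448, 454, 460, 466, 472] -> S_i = 448 + 6*i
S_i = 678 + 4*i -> [678, 682, 686, 690, 694]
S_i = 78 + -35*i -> [78, 43, 8, -27, -62]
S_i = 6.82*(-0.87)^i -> [6.82, -5.93, 5.16, -4.49, 3.91]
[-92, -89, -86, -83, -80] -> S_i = -92 + 3*i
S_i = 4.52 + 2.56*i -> [4.52, 7.08, 9.64, 12.2, 14.76]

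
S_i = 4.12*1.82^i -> [4.12, 7.5, 13.65, 24.84, 45.2]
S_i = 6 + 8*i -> [6, 14, 22, 30, 38]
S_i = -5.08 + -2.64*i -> [-5.08, -7.72, -10.36, -13.0, -15.64]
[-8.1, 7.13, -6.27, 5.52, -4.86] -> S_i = -8.10*(-0.88)^i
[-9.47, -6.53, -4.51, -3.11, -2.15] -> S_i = -9.47*0.69^i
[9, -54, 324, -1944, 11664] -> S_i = 9*-6^i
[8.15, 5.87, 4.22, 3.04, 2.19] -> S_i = 8.15*0.72^i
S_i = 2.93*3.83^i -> [2.93, 11.22, 42.98, 164.61, 630.47]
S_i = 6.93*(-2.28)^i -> [6.93, -15.8, 36.02, -82.14, 187.27]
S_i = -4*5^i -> [-4, -20, -100, -500, -2500]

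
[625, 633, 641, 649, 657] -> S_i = 625 + 8*i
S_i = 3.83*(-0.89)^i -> [3.83, -3.41, 3.03, -2.7, 2.4]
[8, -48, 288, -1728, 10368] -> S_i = 8*-6^i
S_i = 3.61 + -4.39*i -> [3.61, -0.78, -5.17, -9.56, -13.95]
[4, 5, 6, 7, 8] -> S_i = 4 + 1*i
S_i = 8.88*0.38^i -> [8.88, 3.37, 1.28, 0.49, 0.19]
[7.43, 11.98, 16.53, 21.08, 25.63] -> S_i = 7.43 + 4.55*i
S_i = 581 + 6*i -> [581, 587, 593, 599, 605]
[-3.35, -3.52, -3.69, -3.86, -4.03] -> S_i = -3.35 + -0.17*i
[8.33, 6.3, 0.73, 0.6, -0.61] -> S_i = Random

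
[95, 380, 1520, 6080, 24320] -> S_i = 95*4^i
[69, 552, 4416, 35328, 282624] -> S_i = 69*8^i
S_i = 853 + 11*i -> [853, 864, 875, 886, 897]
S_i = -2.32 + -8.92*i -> [-2.32, -11.24, -20.16, -29.08, -38.0]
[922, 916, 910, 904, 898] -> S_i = 922 + -6*i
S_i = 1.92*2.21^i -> [1.92, 4.24, 9.38, 20.72, 45.8]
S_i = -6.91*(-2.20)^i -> [-6.91, 15.2, -33.44, 73.58, -161.87]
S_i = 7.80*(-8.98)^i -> [7.8, -70.04, 629.0, -5648.38, 50722.42]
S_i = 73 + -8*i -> [73, 65, 57, 49, 41]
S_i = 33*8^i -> [33, 264, 2112, 16896, 135168]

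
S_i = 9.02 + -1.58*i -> [9.02, 7.44, 5.86, 4.28, 2.7]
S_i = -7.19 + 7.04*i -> [-7.19, -0.15, 6.89, 13.93, 20.97]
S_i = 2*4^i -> [2, 8, 32, 128, 512]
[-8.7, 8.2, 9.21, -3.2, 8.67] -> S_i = Random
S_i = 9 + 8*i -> [9, 17, 25, 33, 41]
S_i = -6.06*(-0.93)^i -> [-6.06, 5.64, -5.24, 4.87, -4.53]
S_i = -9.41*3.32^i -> [-9.41, -31.24, -103.72, -344.35, -1143.25]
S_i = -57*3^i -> [-57, -171, -513, -1539, -4617]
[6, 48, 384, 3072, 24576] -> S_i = 6*8^i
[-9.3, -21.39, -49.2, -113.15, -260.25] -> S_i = -9.30*2.30^i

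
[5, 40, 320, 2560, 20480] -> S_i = 5*8^i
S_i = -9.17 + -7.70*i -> [-9.17, -16.87, -24.57, -32.27, -39.97]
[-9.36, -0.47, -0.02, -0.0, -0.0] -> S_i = -9.36*0.05^i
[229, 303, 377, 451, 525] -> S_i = 229 + 74*i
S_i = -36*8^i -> [-36, -288, -2304, -18432, -147456]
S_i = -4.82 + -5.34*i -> [-4.82, -10.16, -15.5, -20.84, -26.18]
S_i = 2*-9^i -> [2, -18, 162, -1458, 13122]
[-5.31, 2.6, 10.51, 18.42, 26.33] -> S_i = -5.31 + 7.91*i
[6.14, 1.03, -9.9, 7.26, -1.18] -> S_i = Random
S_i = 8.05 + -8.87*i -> [8.05, -0.82, -9.69, -18.56, -27.43]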